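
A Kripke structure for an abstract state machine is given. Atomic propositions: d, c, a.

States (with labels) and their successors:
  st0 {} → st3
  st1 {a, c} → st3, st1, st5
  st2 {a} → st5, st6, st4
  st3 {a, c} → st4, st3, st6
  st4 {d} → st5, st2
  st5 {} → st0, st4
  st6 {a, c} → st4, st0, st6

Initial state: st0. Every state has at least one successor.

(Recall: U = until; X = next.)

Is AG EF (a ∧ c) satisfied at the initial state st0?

States satisfying EF (a ∧ c): {st0, st1, st2, st3, st4, st5, st6}.
States satisfying AG EF (a ∧ c): {st0, st1, st2, st3, st4, st5, st6}.
Every state reachable from st0 satisfies EF (a ∧ c).
st0 ∈ Sat(AG EF (a ∧ c)).

Yes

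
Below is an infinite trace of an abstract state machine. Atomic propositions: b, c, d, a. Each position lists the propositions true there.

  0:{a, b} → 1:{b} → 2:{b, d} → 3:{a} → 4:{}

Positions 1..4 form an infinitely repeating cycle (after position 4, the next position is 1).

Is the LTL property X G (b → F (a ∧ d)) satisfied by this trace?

Violated

The position after 0 is 1; G (b → F (a ∧ d)) is false there.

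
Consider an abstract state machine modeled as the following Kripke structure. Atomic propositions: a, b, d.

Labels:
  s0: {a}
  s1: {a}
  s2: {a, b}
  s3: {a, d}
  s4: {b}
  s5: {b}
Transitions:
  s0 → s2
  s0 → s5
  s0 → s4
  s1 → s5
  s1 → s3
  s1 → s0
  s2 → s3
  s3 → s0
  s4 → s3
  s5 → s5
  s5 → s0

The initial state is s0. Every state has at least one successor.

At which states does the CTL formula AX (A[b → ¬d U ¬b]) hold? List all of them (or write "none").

{s2, s3, s4}

States satisfying A[b → ¬d U ¬b]: {s0, s1, s2, s3, s4}.
States satisfying AX (A[b → ¬d U ¬b]): {s2, s3, s4}.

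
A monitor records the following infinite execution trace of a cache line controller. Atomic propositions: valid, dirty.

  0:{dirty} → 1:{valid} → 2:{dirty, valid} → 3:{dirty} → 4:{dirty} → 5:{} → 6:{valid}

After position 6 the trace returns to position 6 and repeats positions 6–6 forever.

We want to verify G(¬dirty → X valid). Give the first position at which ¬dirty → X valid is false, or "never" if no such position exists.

never

¬dirty → X valid holds at every position 0..6, and those are all the positions the trace ever visits, so the invariant G(¬dirty → X valid) is never violated.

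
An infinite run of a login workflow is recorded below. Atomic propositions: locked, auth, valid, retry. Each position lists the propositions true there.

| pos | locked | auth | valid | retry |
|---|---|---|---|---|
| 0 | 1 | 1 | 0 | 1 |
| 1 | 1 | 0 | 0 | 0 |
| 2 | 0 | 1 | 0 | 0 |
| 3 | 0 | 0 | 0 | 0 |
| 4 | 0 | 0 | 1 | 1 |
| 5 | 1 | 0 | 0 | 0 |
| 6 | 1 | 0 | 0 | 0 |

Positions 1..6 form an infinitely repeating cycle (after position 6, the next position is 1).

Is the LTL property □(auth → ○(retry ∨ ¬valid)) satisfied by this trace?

auth → ○(retry ∨ ¬valid) holds at every position 0..6, and those are all positions ever visited, so □(auth → ○(retry ∨ ¬valid)) holds.
Positions where auth holds: 0, 2.
Check ○(retry ∨ ¬valid) at each: 0→ok, 2→ok.

Satisfied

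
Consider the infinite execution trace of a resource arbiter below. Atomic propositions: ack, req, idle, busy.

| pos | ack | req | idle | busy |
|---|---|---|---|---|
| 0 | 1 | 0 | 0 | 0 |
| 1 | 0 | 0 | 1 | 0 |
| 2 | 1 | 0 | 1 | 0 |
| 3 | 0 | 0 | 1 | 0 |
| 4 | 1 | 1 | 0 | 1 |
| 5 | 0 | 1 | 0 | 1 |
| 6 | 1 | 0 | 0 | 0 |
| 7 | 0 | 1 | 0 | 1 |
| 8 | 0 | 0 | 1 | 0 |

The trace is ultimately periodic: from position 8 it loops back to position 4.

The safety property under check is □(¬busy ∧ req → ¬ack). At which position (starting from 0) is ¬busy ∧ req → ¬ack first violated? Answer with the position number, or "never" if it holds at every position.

¬busy ∧ req → ¬ack holds at every position 0..8, and those are all the positions the trace ever visits, so the invariant □(¬busy ∧ req → ¬ack) is never violated.

never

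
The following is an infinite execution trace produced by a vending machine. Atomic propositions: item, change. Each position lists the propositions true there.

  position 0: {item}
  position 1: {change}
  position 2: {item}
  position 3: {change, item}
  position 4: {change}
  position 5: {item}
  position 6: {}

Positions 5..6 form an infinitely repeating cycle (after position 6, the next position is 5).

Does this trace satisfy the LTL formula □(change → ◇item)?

change → ◇item holds at every position 0..6, and those are all positions ever visited, so □(change → ◇item) holds.
Positions where change holds: 1, 3, 4.
Check ◇item at each: 1→ok, 3→ok, 4→ok.

Yes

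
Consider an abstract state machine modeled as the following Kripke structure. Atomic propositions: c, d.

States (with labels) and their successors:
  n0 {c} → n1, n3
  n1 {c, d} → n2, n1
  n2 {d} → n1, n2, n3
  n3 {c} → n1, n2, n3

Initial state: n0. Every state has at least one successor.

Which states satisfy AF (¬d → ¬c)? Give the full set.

States satisfying ¬d → ¬c: {n1, n2}.
States satisfying AF (¬d → ¬c): {n1, n2}.

{n1, n2}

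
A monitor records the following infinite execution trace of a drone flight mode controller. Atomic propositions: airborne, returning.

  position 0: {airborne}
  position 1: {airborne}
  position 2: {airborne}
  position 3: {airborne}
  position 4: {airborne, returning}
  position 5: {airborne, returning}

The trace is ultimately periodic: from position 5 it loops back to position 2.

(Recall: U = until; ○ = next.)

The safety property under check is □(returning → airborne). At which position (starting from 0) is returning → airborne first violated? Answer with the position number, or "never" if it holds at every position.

returning → airborne holds at every position 0..5, and those are all the positions the trace ever visits, so the invariant □(returning → airborne) is never violated.

never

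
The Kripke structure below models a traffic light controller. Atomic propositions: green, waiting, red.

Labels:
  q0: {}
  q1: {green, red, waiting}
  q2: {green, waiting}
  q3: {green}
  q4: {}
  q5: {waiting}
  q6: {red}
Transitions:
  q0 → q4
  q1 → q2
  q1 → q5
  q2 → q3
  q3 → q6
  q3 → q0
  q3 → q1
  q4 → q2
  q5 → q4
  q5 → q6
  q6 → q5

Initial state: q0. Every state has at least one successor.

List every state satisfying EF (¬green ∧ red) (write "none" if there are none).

States satisfying ¬green ∧ red: {q6}.
States satisfying EF (¬green ∧ red): {q0, q1, q2, q3, q4, q5, q6}.

{q0, q1, q2, q3, q4, q5, q6}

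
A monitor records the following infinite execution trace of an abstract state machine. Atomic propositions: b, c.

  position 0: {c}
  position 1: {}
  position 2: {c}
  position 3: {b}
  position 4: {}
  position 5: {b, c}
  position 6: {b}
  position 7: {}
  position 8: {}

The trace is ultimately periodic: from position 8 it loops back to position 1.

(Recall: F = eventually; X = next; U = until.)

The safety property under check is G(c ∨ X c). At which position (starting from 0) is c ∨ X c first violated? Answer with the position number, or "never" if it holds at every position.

3

Check c ∨ X c at each position in order: 0 ✓, 1 ✓, 2 ✓.
At position 3 the labels are {b} and the next position 4 has {}, so c ∨ X c is false there. This is the first violation.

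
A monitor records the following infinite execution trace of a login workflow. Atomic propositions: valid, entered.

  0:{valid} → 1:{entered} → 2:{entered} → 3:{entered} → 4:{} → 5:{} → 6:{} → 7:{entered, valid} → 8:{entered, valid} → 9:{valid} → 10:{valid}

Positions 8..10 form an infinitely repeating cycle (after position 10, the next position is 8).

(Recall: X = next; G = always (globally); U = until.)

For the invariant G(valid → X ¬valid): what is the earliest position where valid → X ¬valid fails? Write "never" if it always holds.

Check valid → X ¬valid at each position in order: 0 ✓, 1 ✓, 2 ✓, 3 ✓, 4 ✓, 5 ✓, 6 ✓.
At position 7 the labels are {entered, valid} and the next position 8 has {entered, valid}, so valid → X ¬valid is false there. This is the first violation.

7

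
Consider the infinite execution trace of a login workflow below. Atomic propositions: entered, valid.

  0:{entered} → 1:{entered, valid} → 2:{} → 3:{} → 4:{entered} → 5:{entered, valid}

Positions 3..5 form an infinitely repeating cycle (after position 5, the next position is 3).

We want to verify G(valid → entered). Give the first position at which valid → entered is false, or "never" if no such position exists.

never

valid → entered holds at every position 0..5, and those are all the positions the trace ever visits, so the invariant G(valid → entered) is never violated.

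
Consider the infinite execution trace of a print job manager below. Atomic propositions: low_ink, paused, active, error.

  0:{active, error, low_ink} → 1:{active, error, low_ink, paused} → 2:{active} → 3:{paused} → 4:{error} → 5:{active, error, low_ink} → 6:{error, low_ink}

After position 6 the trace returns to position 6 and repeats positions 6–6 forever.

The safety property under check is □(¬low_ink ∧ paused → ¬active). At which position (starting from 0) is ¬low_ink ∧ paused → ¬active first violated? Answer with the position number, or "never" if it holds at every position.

never

¬low_ink ∧ paused → ¬active holds at every position 0..6, and those are all the positions the trace ever visits, so the invariant □(¬low_ink ∧ paused → ¬active) is never violated.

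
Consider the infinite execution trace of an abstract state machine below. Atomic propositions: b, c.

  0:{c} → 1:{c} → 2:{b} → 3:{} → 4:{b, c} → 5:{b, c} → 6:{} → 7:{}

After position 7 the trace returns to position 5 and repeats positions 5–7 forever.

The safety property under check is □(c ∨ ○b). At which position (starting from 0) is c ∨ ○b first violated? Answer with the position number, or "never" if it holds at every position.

Check c ∨ ○b at each position in order: 0 ✓, 1 ✓.
At position 2 the labels are {b} and the next position 3 has {}, so c ∨ ○b is false there. This is the first violation.

2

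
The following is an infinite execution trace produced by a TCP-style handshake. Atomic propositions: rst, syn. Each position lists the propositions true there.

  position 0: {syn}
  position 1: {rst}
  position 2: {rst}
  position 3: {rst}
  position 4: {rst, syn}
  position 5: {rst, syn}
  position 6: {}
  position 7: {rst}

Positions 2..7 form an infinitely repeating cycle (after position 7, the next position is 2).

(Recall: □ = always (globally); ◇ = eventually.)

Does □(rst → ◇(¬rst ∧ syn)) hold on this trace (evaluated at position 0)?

rst → ◇(¬rst ∧ syn) must hold at every position from 0 onward. It fails at position 1, so □(rst → ◇(¬rst ∧ syn)) is false.
Positions where rst holds: 1, 2, 3, 4, 5, 7.
Check ◇(¬rst ∧ syn) at each: 1→fails, 2→fails, 3→fails, 4→fails, 5→fails, 7→fails.

Does not hold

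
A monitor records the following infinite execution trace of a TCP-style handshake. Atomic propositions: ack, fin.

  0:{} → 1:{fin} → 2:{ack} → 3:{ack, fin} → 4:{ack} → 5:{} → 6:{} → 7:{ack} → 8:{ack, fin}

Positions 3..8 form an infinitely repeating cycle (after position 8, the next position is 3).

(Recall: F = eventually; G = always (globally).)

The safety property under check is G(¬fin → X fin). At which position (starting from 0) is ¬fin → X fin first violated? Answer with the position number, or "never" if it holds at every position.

4

Check ¬fin → X fin at each position in order: 0 ✓, 1 ✓, 2 ✓, 3 ✓.
At position 4 the labels are {ack} and the next position 5 has {}, so ¬fin → X fin is false there. This is the first violation.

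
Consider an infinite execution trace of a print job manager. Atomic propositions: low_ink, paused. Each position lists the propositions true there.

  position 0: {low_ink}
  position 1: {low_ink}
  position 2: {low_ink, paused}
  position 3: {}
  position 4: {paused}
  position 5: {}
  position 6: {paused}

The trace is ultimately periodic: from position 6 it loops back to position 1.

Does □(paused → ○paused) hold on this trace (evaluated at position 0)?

paused → ○paused must hold at every position from 0 onward. It fails at position 2, so □(paused → ○paused) is false.
Positions where paused holds: 2, 4, 6.
Check ○paused at each: 2→fails, 4→fails, 6→fails.

Violated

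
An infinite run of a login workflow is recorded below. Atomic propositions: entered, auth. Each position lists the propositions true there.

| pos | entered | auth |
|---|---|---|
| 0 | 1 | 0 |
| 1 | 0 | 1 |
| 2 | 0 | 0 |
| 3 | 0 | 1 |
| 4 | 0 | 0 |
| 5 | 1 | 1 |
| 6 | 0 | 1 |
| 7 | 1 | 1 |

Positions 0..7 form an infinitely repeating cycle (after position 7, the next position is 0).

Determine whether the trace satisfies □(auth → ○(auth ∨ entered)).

No

auth → ○(auth ∨ entered) must hold at every position from 0 onward. It fails at position 1, so □(auth → ○(auth ∨ entered)) is false.
Positions where auth holds: 1, 3, 5, 6, 7.
Check ○(auth ∨ entered) at each: 1→fails, 3→fails, 5→ok, 6→ok, 7→ok.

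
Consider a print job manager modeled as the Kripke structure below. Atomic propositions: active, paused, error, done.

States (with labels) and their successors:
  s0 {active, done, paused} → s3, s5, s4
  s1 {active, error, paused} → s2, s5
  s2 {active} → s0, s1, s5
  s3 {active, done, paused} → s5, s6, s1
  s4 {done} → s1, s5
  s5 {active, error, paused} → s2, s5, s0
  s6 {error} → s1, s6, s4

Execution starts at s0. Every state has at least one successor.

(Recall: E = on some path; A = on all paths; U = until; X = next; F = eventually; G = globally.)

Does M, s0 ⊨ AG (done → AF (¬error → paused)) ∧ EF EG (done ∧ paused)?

States satisfying done → AF (¬error → paused): {s0, s1, s2, s3, s4, s5, s6}.
States satisfying AG (done → AF (¬error → paused)): {s0, s1, s2, s3, s4, s5, s6}.
States satisfying EG (done ∧ paused): ∅.
States satisfying EF EG (done ∧ paused): ∅.
States satisfying AG (done → AF (¬error → paused)) ∧ EF EG (done ∧ paused): ∅.
s0 ∉ Sat(AG (done → AF (¬error → paused)) ∧ EF EG (done ∧ paused)).

Does not hold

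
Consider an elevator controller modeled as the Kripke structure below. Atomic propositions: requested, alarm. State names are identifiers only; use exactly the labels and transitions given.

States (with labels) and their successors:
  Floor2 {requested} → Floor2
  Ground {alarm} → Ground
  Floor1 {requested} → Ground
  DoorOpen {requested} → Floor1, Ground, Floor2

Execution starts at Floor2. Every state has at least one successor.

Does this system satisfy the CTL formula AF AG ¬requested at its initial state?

No

States satisfying AG ¬requested: {Ground}.
States satisfying AF AG ¬requested: {Ground, Floor1}.
There is a path from Floor2 along which AG ¬requested never holds.
Floor2 ∉ Sat(AF AG ¬requested).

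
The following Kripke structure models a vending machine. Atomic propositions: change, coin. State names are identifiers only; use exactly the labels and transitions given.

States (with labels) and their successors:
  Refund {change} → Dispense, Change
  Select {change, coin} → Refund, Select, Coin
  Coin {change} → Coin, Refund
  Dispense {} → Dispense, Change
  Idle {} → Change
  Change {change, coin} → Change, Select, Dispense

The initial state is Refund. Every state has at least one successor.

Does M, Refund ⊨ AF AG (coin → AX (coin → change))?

Yes

States satisfying AG (coin → AX (coin → change)): {Refund, Select, Coin, Dispense, Idle, Change}.
States satisfying AF AG (coin → AX (coin → change)): {Refund, Select, Coin, Dispense, Idle, Change}.
Refund ∈ Sat(AF AG (coin → AX (coin → change))).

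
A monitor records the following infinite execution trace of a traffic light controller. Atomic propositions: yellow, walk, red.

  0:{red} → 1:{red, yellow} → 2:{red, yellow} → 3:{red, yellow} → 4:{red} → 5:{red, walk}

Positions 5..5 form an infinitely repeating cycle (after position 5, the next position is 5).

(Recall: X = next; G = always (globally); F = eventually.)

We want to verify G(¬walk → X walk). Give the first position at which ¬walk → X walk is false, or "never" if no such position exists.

At position 0 the labels are {red} and the next position 1 has {red, yellow}, so ¬walk → X walk is false there. This is the first violation.

0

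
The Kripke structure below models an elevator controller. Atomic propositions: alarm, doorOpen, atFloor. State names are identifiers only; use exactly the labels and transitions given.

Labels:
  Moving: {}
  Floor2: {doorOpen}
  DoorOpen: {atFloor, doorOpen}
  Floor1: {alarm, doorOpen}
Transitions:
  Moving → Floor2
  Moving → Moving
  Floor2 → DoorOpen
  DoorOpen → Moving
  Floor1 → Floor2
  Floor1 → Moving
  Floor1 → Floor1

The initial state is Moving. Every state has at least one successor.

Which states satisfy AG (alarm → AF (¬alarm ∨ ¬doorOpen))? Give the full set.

{Moving, Floor2, DoorOpen}

States satisfying alarm → AF (¬alarm ∨ ¬doorOpen): {Moving, Floor2, DoorOpen}.
States satisfying AG (alarm → AF (¬alarm ∨ ¬doorOpen)): {Moving, Floor2, DoorOpen}.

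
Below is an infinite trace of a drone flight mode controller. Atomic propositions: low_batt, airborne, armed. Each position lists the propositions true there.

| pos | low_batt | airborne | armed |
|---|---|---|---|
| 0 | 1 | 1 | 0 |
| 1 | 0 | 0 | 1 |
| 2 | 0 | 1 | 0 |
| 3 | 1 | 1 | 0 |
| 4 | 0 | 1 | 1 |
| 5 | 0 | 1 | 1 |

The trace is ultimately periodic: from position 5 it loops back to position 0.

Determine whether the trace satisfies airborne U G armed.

Walking from position 0: at position 1, G armed has not yet held and airborne fails, so airborne U G armed is false.

Does not hold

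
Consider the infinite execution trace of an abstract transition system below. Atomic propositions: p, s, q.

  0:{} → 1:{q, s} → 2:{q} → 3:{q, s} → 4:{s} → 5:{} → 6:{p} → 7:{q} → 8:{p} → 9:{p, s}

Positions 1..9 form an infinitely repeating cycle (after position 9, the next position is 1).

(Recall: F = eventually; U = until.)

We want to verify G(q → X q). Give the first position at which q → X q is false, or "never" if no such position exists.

Check q → X q at each position in order: 0 ✓, 1 ✓, 2 ✓.
At position 3 the labels are {q, s} and the next position 4 has {s}, so q → X q is false there. This is the first violation.

3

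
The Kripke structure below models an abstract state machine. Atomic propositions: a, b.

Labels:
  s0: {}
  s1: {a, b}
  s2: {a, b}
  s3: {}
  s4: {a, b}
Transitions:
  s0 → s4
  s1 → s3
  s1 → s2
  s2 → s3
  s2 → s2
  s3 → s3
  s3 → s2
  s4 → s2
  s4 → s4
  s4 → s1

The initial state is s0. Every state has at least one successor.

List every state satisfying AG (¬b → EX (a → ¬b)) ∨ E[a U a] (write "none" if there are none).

States satisfying ¬b → EX (a → ¬b): {s1, s2, s3, s4}.
States satisfying AG (¬b → EX (a → ¬b)): {s1, s2, s3, s4}.
States satisfying a: {s1, s2, s4}.
States satisfying E[a U a]: {s1, s2, s4}.
States satisfying AG (¬b → EX (a → ¬b)) ∨ E[a U a]: {s1, s2, s3, s4}.

{s1, s2, s3, s4}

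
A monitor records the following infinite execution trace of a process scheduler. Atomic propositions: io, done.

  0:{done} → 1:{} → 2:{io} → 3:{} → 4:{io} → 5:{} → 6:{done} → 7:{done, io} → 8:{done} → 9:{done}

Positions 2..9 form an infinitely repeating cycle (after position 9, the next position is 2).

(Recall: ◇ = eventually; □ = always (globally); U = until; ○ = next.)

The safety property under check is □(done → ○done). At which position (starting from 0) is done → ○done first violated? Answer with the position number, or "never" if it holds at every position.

0

At position 0 the labels are {done} and the next position 1 has {}, so done → ○done is false there. This is the first violation.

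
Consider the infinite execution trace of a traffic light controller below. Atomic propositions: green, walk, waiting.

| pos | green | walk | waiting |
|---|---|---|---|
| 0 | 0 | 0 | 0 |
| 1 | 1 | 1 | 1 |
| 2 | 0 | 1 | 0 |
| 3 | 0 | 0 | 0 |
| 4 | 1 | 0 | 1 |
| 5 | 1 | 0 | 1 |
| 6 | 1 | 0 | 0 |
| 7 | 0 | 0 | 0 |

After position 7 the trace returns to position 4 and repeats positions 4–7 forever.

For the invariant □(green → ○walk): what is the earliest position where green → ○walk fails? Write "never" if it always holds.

Check green → ○walk at each position in order: 0 ✓, 1 ✓, 2 ✓, 3 ✓.
At position 4 the labels are {green, waiting} and the next position 5 has {green, waiting}, so green → ○walk is false there. This is the first violation.

4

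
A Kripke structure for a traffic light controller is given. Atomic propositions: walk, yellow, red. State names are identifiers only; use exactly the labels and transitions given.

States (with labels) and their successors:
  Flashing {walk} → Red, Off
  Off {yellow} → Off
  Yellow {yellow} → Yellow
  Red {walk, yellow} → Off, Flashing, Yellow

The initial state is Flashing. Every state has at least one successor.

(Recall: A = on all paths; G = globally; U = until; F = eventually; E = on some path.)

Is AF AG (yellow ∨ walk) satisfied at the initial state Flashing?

States satisfying AG (yellow ∨ walk): {Flashing, Off, Yellow, Red}.
States satisfying AF AG (yellow ∨ walk): {Flashing, Off, Yellow, Red}.
Flashing ∈ Sat(AF AG (yellow ∨ walk)).

Yes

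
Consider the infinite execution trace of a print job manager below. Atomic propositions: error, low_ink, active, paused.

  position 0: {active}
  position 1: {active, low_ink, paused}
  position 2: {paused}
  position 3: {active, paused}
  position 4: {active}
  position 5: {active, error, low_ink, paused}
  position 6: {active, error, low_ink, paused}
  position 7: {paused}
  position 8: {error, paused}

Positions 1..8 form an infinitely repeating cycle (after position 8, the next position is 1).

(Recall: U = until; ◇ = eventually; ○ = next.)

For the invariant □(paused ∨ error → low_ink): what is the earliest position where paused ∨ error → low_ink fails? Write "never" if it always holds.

Check paused ∨ error → low_ink at each position in order: 0 ✓, 1 ✓.
At position 2 the labels are {paused}, so paused ∨ error → low_ink is false there. This is the first violation.

2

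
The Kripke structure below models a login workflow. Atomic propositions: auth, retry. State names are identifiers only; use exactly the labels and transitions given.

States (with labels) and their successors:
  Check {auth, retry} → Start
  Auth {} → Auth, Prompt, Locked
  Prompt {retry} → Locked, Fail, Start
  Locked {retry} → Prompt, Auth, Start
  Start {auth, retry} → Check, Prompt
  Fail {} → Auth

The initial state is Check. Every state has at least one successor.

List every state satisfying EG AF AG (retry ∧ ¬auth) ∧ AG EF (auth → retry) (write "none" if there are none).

none

States satisfying AF AG (retry ∧ ¬auth): ∅.
States satisfying EG AF AG (retry ∧ ¬auth): ∅.
States satisfying EF (auth → retry): {Check, Auth, Prompt, Locked, Start, Fail}.
States satisfying AG EF (auth → retry): {Check, Auth, Prompt, Locked, Start, Fail}.
States satisfying EG AF AG (retry ∧ ¬auth) ∧ AG EF (auth → retry): ∅.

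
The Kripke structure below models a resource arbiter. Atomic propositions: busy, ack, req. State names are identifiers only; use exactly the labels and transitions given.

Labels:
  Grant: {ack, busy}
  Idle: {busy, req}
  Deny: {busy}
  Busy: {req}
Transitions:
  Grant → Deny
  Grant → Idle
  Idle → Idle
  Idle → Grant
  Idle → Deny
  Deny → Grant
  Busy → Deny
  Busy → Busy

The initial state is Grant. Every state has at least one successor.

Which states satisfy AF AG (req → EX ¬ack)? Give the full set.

States satisfying AG (req → EX ¬ack): {Grant, Idle, Deny, Busy}.
States satisfying AF AG (req → EX ¬ack): {Grant, Idle, Deny, Busy}.

{Grant, Idle, Deny, Busy}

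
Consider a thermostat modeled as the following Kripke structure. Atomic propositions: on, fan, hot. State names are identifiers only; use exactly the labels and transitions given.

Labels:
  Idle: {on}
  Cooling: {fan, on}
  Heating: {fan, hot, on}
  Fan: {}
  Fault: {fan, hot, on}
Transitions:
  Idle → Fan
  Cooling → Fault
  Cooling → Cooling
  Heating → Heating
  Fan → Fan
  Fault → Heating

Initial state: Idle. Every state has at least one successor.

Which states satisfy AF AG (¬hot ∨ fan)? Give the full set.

States satisfying AG (¬hot ∨ fan): {Idle, Cooling, Heating, Fan, Fault}.
States satisfying AF AG (¬hot ∨ fan): {Idle, Cooling, Heating, Fan, Fault}.

{Idle, Cooling, Heating, Fan, Fault}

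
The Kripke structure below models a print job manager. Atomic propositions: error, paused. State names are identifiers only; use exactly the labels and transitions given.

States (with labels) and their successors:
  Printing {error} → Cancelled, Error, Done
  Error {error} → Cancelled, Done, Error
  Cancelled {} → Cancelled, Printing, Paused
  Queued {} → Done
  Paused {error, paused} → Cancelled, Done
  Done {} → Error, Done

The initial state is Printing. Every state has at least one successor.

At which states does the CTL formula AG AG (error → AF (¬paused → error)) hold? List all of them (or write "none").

States satisfying AG (error → AF (¬paused → error)): {Printing, Error, Cancelled, Queued, Paused, Done}.
States satisfying AG AG (error → AF (¬paused → error)): {Printing, Error, Cancelled, Queued, Paused, Done}.

{Printing, Error, Cancelled, Queued, Paused, Done}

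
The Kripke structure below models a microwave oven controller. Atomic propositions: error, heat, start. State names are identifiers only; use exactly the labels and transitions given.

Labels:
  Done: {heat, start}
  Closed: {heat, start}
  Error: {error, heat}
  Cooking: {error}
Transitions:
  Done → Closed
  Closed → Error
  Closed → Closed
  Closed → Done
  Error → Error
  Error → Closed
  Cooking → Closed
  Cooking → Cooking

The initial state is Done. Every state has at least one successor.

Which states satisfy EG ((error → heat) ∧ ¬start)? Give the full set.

States satisfying (error → heat) ∧ ¬start: {Error}.
States satisfying EG ((error → heat) ∧ ¬start): {Error}.

{Error}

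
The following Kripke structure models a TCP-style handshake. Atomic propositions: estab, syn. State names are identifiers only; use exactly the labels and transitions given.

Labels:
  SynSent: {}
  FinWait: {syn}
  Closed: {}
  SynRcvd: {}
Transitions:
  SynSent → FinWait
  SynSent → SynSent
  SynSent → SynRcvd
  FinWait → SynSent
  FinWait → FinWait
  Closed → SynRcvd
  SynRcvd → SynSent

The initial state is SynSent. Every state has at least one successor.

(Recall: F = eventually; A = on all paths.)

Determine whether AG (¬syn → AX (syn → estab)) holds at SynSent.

States satisfying ¬syn → AX (syn → estab): {FinWait, Closed, SynRcvd}.
States satisfying AG (¬syn → AX (syn → estab)): ∅.
SynSent is reachable from SynSent and violates ¬syn → AX (syn → estab), so AG fails at SynSent.
SynSent ∉ Sat(AG (¬syn → AX (syn → estab))).

Does not hold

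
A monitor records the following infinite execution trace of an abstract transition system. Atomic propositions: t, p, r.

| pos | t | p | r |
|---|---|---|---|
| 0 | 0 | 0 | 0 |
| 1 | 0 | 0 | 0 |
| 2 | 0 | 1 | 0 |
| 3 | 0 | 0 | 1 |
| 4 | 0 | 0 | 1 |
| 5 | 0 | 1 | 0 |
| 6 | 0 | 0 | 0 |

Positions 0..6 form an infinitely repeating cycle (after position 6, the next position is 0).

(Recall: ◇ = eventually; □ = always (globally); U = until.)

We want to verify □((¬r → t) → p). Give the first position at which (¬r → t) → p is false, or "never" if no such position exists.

3

Check (¬r → t) → p at each position in order: 0 ✓, 1 ✓, 2 ✓.
At position 3 the labels are {r}, so (¬r → t) → p is false there. This is the first violation.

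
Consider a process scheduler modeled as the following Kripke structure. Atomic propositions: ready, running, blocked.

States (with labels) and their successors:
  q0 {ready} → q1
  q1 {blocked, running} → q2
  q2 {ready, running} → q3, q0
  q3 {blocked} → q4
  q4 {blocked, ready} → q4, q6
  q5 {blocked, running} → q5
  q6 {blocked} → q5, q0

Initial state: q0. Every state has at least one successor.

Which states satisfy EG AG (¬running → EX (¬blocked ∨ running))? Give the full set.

States satisfying AG (¬running → EX (¬blocked ∨ running)): {q5}.
States satisfying EG AG (¬running → EX (¬blocked ∨ running)): {q5}.

{q5}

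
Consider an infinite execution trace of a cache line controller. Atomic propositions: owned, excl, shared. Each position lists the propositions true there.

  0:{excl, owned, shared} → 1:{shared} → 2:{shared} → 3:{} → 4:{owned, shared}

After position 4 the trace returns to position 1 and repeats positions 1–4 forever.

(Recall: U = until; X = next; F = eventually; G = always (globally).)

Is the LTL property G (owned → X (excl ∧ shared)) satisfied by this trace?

No

owned → X (excl ∧ shared) must hold at every position from 0 onward. It fails at position 0, so G (owned → X (excl ∧ shared)) is false.
Positions where owned holds: 0, 4.
Check X (excl ∧ shared) at each: 0→fails, 4→fails.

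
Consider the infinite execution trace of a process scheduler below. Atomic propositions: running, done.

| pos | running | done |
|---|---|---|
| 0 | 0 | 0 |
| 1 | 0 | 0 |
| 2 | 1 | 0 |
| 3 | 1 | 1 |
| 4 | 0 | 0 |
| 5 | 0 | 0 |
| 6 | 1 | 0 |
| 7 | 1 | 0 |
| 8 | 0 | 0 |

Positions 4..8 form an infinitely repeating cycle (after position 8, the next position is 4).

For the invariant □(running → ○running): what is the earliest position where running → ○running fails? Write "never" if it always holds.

Check running → ○running at each position in order: 0 ✓, 1 ✓, 2 ✓.
At position 3 the labels are {done, running} and the next position 4 has {}, so running → ○running is false there. This is the first violation.

3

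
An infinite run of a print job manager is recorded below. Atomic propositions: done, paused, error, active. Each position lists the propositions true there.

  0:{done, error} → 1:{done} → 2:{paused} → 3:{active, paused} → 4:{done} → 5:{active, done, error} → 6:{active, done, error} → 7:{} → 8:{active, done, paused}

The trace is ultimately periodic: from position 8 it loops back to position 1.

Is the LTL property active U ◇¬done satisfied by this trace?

Walking from position 0: ◇¬done first holds at position 0, and active holds at every earlier position along the way, so active U ◇¬done holds.

Holds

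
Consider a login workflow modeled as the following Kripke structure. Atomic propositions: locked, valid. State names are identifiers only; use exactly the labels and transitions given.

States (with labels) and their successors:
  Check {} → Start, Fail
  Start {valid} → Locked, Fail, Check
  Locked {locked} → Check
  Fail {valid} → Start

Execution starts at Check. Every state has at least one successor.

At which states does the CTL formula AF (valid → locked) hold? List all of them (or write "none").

States satisfying valid → locked: {Check, Locked}.
States satisfying AF (valid → locked): {Check, Locked}.

{Check, Locked}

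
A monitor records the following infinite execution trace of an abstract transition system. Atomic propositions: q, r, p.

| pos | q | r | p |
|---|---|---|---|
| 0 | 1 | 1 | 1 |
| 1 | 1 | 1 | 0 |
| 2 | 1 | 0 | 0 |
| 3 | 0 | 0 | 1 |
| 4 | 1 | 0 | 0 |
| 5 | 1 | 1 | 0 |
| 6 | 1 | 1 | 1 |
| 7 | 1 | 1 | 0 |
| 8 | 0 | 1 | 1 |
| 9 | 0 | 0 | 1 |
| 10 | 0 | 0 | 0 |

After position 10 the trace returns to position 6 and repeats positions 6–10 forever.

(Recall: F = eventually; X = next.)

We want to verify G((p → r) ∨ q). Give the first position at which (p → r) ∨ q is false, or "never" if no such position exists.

3

Check (p → r) ∨ q at each position in order: 0 ✓, 1 ✓, 2 ✓.
At position 3 the labels are {p}, so (p → r) ∨ q is false there. This is the first violation.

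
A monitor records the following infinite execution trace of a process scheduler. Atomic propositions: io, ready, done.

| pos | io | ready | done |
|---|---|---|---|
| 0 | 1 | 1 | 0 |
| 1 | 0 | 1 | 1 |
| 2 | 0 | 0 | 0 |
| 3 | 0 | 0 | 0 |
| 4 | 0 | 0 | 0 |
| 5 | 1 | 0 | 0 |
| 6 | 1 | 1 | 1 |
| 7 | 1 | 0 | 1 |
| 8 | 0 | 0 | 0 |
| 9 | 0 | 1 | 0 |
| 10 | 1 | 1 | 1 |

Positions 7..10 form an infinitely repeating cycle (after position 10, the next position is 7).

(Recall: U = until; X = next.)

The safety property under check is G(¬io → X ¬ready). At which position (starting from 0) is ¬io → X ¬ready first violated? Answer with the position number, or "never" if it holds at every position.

8

Check ¬io → X ¬ready at each position in order: 0 ✓, 1 ✓, 2 ✓, 3 ✓, 4 ✓, 5 ✓, 6 ✓, 7 ✓.
At position 8 the labels are {} and the next position 9 has {ready}, so ¬io → X ¬ready is false there. This is the first violation.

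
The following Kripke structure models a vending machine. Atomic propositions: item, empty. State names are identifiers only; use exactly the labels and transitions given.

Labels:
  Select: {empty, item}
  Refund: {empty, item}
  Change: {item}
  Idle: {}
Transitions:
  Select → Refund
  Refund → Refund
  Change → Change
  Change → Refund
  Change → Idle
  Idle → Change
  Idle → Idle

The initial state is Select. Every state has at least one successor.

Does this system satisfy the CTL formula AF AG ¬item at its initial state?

States satisfying AG ¬item: ∅.
States satisfying AF AG ¬item: ∅.
There is a path from Select along which AG ¬item never holds.
Select ∉ Sat(AF AG ¬item).

No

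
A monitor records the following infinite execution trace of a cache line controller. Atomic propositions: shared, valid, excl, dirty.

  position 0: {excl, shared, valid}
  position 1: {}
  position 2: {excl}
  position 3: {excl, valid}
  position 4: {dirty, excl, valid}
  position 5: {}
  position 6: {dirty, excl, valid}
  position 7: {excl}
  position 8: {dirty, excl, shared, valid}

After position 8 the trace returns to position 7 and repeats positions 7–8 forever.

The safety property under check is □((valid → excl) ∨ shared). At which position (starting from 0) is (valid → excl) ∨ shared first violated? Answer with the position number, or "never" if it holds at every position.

(valid → excl) ∨ shared holds at every position 0..8, and those are all the positions the trace ever visits, so the invariant □((valid → excl) ∨ shared) is never violated.

never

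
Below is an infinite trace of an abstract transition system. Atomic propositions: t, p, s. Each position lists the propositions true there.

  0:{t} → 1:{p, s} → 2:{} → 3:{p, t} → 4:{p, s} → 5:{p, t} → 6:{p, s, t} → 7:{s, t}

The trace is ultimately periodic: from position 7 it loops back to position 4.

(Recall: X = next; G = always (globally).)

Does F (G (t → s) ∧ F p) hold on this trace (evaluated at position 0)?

G (t → s) ∧ F p is false at every position 0..7, so it never becomes true and F (G (t → s) ∧ F p) fails.

Violated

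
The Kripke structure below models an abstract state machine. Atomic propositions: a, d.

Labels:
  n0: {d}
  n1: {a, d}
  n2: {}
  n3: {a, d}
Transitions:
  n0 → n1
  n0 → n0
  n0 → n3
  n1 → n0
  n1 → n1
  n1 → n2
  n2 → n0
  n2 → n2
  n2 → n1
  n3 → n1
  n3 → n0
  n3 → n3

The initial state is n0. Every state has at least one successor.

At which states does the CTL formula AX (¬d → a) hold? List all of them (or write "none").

States satisfying ¬d → a: {n0, n1, n3}.
States satisfying AX (¬d → a): {n0, n3}.

{n0, n3}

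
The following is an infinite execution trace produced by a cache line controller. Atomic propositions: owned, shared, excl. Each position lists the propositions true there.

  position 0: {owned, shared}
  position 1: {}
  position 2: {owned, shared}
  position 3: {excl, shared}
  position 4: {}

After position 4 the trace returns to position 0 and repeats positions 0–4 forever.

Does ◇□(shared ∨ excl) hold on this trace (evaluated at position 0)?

□(shared ∨ excl) is false at every position 0..4, so it never becomes true and ◇□(shared ∨ excl) fails.

Violated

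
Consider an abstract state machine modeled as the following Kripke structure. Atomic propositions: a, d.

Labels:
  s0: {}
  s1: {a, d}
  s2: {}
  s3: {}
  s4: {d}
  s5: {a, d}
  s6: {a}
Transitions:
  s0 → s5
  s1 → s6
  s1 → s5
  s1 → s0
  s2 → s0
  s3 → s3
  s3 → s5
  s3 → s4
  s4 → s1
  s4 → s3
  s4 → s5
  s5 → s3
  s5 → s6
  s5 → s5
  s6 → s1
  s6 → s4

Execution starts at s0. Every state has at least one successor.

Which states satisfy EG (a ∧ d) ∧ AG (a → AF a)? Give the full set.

States satisfying a ∧ d: {s1, s5}.
States satisfying EG (a ∧ d): {s1, s5}.
States satisfying a → AF a: {s0, s1, s2, s3, s4, s5, s6}.
States satisfying AG (a → AF a): {s0, s1, s2, s3, s4, s5, s6}.
States satisfying EG (a ∧ d) ∧ AG (a → AF a): {s1, s5}.

{s1, s5}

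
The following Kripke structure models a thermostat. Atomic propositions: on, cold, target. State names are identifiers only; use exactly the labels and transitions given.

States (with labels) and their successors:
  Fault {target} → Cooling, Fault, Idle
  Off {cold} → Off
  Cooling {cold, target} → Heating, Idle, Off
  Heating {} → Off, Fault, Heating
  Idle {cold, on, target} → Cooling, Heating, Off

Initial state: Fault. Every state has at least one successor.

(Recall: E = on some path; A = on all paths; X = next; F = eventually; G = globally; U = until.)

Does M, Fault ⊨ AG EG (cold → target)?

No

States satisfying EG (cold → target): {Fault, Cooling, Heating, Idle}.
States satisfying AG EG (cold → target): ∅.
Off is reachable from Fault and violates EG (cold → target), so AG fails at Fault.
Fault ∉ Sat(AG EG (cold → target)).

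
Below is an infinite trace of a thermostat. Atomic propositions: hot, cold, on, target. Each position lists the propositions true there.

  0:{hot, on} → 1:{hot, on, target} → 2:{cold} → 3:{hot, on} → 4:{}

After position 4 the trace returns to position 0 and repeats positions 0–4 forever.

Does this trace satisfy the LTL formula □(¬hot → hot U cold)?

¬hot → hot U cold must hold at every position from 0 onward. It fails at position 4, so □(¬hot → hot U cold) is false.
Positions where ¬hot holds: 2, 4.
Check hot U cold at each: 2→ok, 4→fails.

No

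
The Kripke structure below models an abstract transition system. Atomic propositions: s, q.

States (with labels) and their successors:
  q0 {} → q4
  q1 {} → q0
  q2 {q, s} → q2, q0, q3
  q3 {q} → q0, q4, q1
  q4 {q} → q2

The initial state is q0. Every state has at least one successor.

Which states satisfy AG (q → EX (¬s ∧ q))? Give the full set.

none

States satisfying q → EX (¬s ∧ q): {q0, q1, q2, q3}.
States satisfying AG (q → EX (¬s ∧ q)): ∅.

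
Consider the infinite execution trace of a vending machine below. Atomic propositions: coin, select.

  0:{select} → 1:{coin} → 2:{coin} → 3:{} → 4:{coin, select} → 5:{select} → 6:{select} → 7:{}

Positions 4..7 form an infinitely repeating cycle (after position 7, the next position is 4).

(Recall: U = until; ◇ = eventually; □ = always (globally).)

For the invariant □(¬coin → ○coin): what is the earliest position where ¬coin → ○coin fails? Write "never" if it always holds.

5

Check ¬coin → ○coin at each position in order: 0 ✓, 1 ✓, 2 ✓, 3 ✓, 4 ✓.
At position 5 the labels are {select} and the next position 6 has {select}, so ¬coin → ○coin is false there. This is the first violation.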